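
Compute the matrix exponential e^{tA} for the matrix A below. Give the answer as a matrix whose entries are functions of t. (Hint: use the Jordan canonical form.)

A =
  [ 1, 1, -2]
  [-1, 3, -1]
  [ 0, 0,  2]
e^{tA} =
  [-t*exp(2*t) + exp(2*t), t*exp(2*t), t^2*exp(2*t)/2 - 2*t*exp(2*t)]
  [-t*exp(2*t), t*exp(2*t) + exp(2*t), t^2*exp(2*t)/2 - t*exp(2*t)]
  [0, 0, exp(2*t)]

Strategy: write A = P · J · P⁻¹ where J is a Jordan canonical form, so e^{tA} = P · e^{tJ} · P⁻¹, and e^{tJ} can be computed block-by-block.

A has Jordan form
J =
  [2, 1, 0]
  [0, 2, 1]
  [0, 0, 2]
(up to reordering of blocks).

Per-block formulas:
  For a 3×3 Jordan block J_3(2): exp(t · J_3(2)) = e^(2t)·(I + t·N + (t^2/2)·N^2), where N is the 3×3 nilpotent shift.

After assembling e^{tJ} and conjugating by P, we get:

e^{tA} =
  [-t*exp(2*t) + exp(2*t), t*exp(2*t), t^2*exp(2*t)/2 - 2*t*exp(2*t)]
  [-t*exp(2*t), t*exp(2*t) + exp(2*t), t^2*exp(2*t)/2 - t*exp(2*t)]
  [0, 0, exp(2*t)]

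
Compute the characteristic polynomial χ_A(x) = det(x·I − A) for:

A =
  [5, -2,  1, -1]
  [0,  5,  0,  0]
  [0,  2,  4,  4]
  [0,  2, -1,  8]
x^4 - 22*x^3 + 181*x^2 - 660*x + 900

Expanding det(x·I − A) (e.g. by cofactor expansion or by noting that A is similar to its Jordan form J, which has the same characteristic polynomial as A) gives
  χ_A(x) = x^4 - 22*x^3 + 181*x^2 - 660*x + 900
which factors as (x - 6)^2*(x - 5)^2. The eigenvalues (with algebraic multiplicities) are λ = 5 with multiplicity 2, λ = 6 with multiplicity 2.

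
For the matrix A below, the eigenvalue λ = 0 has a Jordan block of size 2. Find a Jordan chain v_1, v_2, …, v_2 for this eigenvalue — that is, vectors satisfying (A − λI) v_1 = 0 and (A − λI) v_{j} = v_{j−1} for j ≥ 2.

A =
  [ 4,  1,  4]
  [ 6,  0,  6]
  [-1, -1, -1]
A Jordan chain for λ = 0 of length 2:
v_1 = (1, 0, -1)ᵀ
v_2 = (0, 1, 0)ᵀ

Let N = A − (0)·I. We want v_2 with N^2 v_2 = 0 but N^1 v_2 ≠ 0; then v_{j-1} := N · v_j for j = 2, …, 2.

Pick v_2 = (0, 1, 0)ᵀ.
Then v_1 = N · v_2 = (1, 0, -1)ᵀ.

Sanity check: (A − (0)·I) v_1 = (0, 0, 0)ᵀ = 0. ✓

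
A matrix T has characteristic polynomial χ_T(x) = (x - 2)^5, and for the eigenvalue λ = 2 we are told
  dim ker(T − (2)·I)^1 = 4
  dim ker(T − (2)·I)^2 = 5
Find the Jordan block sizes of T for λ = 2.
Block sizes for λ = 2: [2, 1, 1, 1]

From the dimensions of kernels of powers, the number of Jordan blocks of size at least j is d_j − d_{j−1} where d_j = dim ker(N^j) (with d_0 = 0). Computing the differences gives [4, 1].
The number of blocks of size exactly k is (#blocks of size ≥ k) − (#blocks of size ≥ k + 1), so the partition is: 3 block(s) of size 1, 1 block(s) of size 2.
In nonincreasing order the block sizes are [2, 1, 1, 1].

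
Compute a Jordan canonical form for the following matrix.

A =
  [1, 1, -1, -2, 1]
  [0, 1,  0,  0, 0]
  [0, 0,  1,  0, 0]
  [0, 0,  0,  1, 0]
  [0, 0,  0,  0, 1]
J_2(1) ⊕ J_1(1) ⊕ J_1(1) ⊕ J_1(1)

The characteristic polynomial is
  det(x·I − A) = x^5 - 5*x^4 + 10*x^3 - 10*x^2 + 5*x - 1 = (x - 1)^5

Eigenvalues and multiplicities (the geometric multiplicity of λ is n − rank(A − λI), which equals the number of Jordan blocks for λ):
  λ = 1: algebraic multiplicity = 5, geometric multiplicity = 4

Determining the block sizes for each eigenvalue:
  λ = 1: 4 blocks summing to 5 forces exactly one block of size 2 and the rest size 1 → block sizes [2, 1, 1, 1]

Assembling the blocks gives a Jordan form
J =
  [1, 1, 0, 0, 0]
  [0, 1, 0, 0, 0]
  [0, 0, 1, 0, 0]
  [0, 0, 0, 1, 0]
  [0, 0, 0, 0, 1]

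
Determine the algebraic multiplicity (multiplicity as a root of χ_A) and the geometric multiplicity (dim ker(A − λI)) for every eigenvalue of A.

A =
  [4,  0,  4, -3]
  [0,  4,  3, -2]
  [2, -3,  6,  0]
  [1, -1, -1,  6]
λ = 5: alg = 4, geom = 2

Step 1 — factor the characteristic polynomial to read off the algebraic multiplicities:
  χ_A(x) = (x - 5)^4

Step 2 — compute geometric multiplicities via the rank-nullity identity g(λ) = n − rank(A − λI):
  rank(A − (5)·I) = 2, so dim ker(A − (5)·I) = n − 2 = 2

Summary:
  λ = 5: algebraic multiplicity = 4, geometric multiplicity = 2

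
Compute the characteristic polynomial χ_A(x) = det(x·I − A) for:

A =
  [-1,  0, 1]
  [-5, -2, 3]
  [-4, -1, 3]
x^3

Expanding det(x·I − A) (e.g. by cofactor expansion or by noting that A is similar to its Jordan form J, which has the same characteristic polynomial as A) gives
  χ_A(x) = x^3
which factors as x^3. The eigenvalues (with algebraic multiplicities) are λ = 0 with multiplicity 3.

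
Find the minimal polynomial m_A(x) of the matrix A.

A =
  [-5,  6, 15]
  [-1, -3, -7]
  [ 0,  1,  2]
x^3 + 6*x^2 + 12*x + 8

The characteristic polynomial is χ_A(x) = (x + 2)^3, so the eigenvalues are known. The minimal polynomial is
  m_A(x) = Π_λ (x − λ)^{k_λ}
where k_λ is the size of the *largest* Jordan block for λ (equivalently, the smallest k with (A − λI)^k v = 0 for every generalised eigenvector v of λ).

  λ = -2: largest Jordan block has size 3, contributing (x + 2)^3

So m_A(x) = (x + 2)^3 = x^3 + 6*x^2 + 12*x + 8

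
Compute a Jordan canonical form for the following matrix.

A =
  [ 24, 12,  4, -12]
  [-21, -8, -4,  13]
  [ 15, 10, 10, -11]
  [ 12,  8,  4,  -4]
J_1(4) ⊕ J_2(6) ⊕ J_1(6)

The characteristic polynomial is
  det(x·I − A) = x^4 - 22*x^3 + 180*x^2 - 648*x + 864 = (x - 6)^3*(x - 4)

Eigenvalues and multiplicities (the geometric multiplicity of λ is n − rank(A − λI), which equals the number of Jordan blocks for λ):
  λ = 4: algebraic multiplicity = 1, geometric multiplicity = 1
  λ = 6: algebraic multiplicity = 3, geometric multiplicity = 2

Determining the block sizes for each eigenvalue:
  λ = 4: one block (gm = 1), so the single block has size am = 1 → block sizes [1]
  λ = 6: 2 blocks summing to 3 forces exactly one block of size 2 and the rest size 1 → block sizes [2, 1]

Assembling the blocks gives a Jordan form
J =
  [4, 0, 0, 0]
  [0, 6, 1, 0]
  [0, 0, 6, 0]
  [0, 0, 0, 6]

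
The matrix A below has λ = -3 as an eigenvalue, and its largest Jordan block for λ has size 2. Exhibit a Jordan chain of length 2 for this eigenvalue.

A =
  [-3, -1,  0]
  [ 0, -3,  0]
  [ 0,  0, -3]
A Jordan chain for λ = -3 of length 2:
v_1 = (-1, 0, 0)ᵀ
v_2 = (0, 1, 0)ᵀ

Let N = A − (-3)·I. We want v_2 with N^2 v_2 = 0 but N^1 v_2 ≠ 0; then v_{j-1} := N · v_j for j = 2, …, 2.

Pick v_2 = (0, 1, 0)ᵀ.
Then v_1 = N · v_2 = (-1, 0, 0)ᵀ.

Sanity check: (A − (-3)·I) v_1 = (0, 0, 0)ᵀ = 0. ✓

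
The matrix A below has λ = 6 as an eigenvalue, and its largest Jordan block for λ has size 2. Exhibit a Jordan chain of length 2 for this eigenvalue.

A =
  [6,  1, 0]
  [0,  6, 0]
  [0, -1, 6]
A Jordan chain for λ = 6 of length 2:
v_1 = (1, 0, -1)ᵀ
v_2 = (0, 1, 0)ᵀ

Let N = A − (6)·I. We want v_2 with N^2 v_2 = 0 but N^1 v_2 ≠ 0; then v_{j-1} := N · v_j for j = 2, …, 2.

Pick v_2 = (0, 1, 0)ᵀ.
Then v_1 = N · v_2 = (1, 0, -1)ᵀ.

Sanity check: (A − (6)·I) v_1 = (0, 0, 0)ᵀ = 0. ✓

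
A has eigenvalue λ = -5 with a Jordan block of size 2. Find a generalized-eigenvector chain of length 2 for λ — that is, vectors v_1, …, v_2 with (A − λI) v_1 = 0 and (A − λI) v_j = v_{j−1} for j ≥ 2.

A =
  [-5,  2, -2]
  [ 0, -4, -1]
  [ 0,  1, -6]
A Jordan chain for λ = -5 of length 2:
v_1 = (2, 1, 1)ᵀ
v_2 = (0, 1, 0)ᵀ

Let N = A − (-5)·I. We want v_2 with N^2 v_2 = 0 but N^1 v_2 ≠ 0; then v_{j-1} := N · v_j for j = 2, …, 2.

Pick v_2 = (0, 1, 0)ᵀ.
Then v_1 = N · v_2 = (2, 1, 1)ᵀ.

Sanity check: (A − (-5)·I) v_1 = (0, 0, 0)ᵀ = 0. ✓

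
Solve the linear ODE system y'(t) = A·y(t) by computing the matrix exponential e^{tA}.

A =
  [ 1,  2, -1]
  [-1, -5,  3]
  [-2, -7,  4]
e^{tA} =
  [t^2/2 + t + 1, -t^2/2 + 2*t, t^2/2 - t]
  [-t^2 - t, t^2 - 5*t + 1, -t^2 + 3*t]
  [-3*t^2/2 - 2*t, 3*t^2/2 - 7*t, -3*t^2/2 + 4*t + 1]

Strategy: write A = P · J · P⁻¹ where J is a Jordan canonical form, so e^{tA} = P · e^{tJ} · P⁻¹, and e^{tJ} can be computed block-by-block.

A has Jordan form
J =
  [0, 1, 0]
  [0, 0, 1]
  [0, 0, 0]
(up to reordering of blocks).

Per-block formulas:
  For a 3×3 Jordan block J_3(0): exp(t · J_3(0)) = e^(0t)·(I + t·N + (t^2/2)·N^2), where N is the 3×3 nilpotent shift.

After assembling e^{tJ} and conjugating by P, we get:

e^{tA} =
  [t^2/2 + t + 1, -t^2/2 + 2*t, t^2/2 - t]
  [-t^2 - t, t^2 - 5*t + 1, -t^2 + 3*t]
  [-3*t^2/2 - 2*t, 3*t^2/2 - 7*t, -3*t^2/2 + 4*t + 1]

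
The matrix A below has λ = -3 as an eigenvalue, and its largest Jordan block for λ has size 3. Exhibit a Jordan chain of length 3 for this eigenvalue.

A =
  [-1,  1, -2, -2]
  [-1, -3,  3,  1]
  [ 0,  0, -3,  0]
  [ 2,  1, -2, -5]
A Jordan chain for λ = -3 of length 3:
v_1 = (-1, 0, 0, -1)ᵀ
v_2 = (2, -1, 0, 2)ᵀ
v_3 = (1, 0, 0, 0)ᵀ

Let N = A − (-3)·I. We want v_3 with N^3 v_3 = 0 but N^2 v_3 ≠ 0; then v_{j-1} := N · v_j for j = 3, …, 2.

Pick v_3 = (1, 0, 0, 0)ᵀ.
Then v_2 = N · v_3 = (2, -1, 0, 2)ᵀ.
Then v_1 = N · v_2 = (-1, 0, 0, -1)ᵀ.

Sanity check: (A − (-3)·I) v_1 = (0, 0, 0, 0)ᵀ = 0. ✓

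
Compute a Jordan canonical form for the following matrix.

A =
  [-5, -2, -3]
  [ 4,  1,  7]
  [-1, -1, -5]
J_3(-3)

The characteristic polynomial is
  det(x·I − A) = x^3 + 9*x^2 + 27*x + 27 = (x + 3)^3

Eigenvalues and multiplicities (the geometric multiplicity of λ is n − rank(A − λI), which equals the number of Jordan blocks for λ):
  λ = -3: algebraic multiplicity = 3, geometric multiplicity = 1

Determining the block sizes for each eigenvalue:
  λ = -3: one block (gm = 1), so the single block has size am = 3 → block sizes [3]

Assembling the blocks gives a Jordan form
J =
  [-3,  1,  0]
  [ 0, -3,  1]
  [ 0,  0, -3]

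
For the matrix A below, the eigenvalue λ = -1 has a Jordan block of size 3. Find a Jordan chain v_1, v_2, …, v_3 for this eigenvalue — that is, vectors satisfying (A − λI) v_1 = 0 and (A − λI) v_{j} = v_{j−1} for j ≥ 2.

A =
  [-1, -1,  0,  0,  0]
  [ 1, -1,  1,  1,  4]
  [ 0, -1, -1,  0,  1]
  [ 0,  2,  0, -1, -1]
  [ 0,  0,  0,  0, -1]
A Jordan chain for λ = -1 of length 3:
v_1 = (-1, 0, -1, 2, 0)ᵀ
v_2 = (0, 1, 0, 0, 0)ᵀ
v_3 = (1, 0, 0, 0, 0)ᵀ

Let N = A − (-1)·I. We want v_3 with N^3 v_3 = 0 but N^2 v_3 ≠ 0; then v_{j-1} := N · v_j for j = 3, …, 2.

Pick v_3 = (1, 0, 0, 0, 0)ᵀ.
Then v_2 = N · v_3 = (0, 1, 0, 0, 0)ᵀ.
Then v_1 = N · v_2 = (-1, 0, -1, 2, 0)ᵀ.

Sanity check: (A − (-1)·I) v_1 = (0, 0, 0, 0, 0)ᵀ = 0. ✓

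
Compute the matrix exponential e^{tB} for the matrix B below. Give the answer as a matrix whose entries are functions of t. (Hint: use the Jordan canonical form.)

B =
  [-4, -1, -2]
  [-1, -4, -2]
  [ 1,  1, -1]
e^{tB} =
  [-t*exp(-3*t) + exp(-3*t), -t*exp(-3*t), -2*t*exp(-3*t)]
  [-t*exp(-3*t), -t*exp(-3*t) + exp(-3*t), -2*t*exp(-3*t)]
  [t*exp(-3*t), t*exp(-3*t), 2*t*exp(-3*t) + exp(-3*t)]

Strategy: write B = P · J · P⁻¹ where J is a Jordan canonical form, so e^{tB} = P · e^{tJ} · P⁻¹, and e^{tJ} can be computed block-by-block.

B has Jordan form
J =
  [-3,  1,  0]
  [ 0, -3,  0]
  [ 0,  0, -3]
(up to reordering of blocks).

Per-block formulas:
  For a 2×2 Jordan block J_2(-3): exp(t · J_2(-3)) = e^(-3t)·(I + t·N), where N is the 2×2 nilpotent shift.
  For a 1×1 block at λ = -3: exp(t · [-3]) = [e^(-3t)].

After assembling e^{tJ} and conjugating by P, we get:

e^{tB} =
  [-t*exp(-3*t) + exp(-3*t), -t*exp(-3*t), -2*t*exp(-3*t)]
  [-t*exp(-3*t), -t*exp(-3*t) + exp(-3*t), -2*t*exp(-3*t)]
  [t*exp(-3*t), t*exp(-3*t), 2*t*exp(-3*t) + exp(-3*t)]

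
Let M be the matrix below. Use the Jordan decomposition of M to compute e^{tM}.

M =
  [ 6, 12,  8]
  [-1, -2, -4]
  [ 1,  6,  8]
e^{tM} =
  [2*t*exp(4*t) + exp(4*t), 12*t*exp(4*t), 8*t*exp(4*t)]
  [-t*exp(4*t), -6*t*exp(4*t) + exp(4*t), -4*t*exp(4*t)]
  [t*exp(4*t), 6*t*exp(4*t), 4*t*exp(4*t) + exp(4*t)]

Strategy: write M = P · J · P⁻¹ where J is a Jordan canonical form, so e^{tM} = P · e^{tJ} · P⁻¹, and e^{tJ} can be computed block-by-block.

M has Jordan form
J =
  [4, 1, 0]
  [0, 4, 0]
  [0, 0, 4]
(up to reordering of blocks).

Per-block formulas:
  For a 2×2 Jordan block J_2(4): exp(t · J_2(4)) = e^(4t)·(I + t·N), where N is the 2×2 nilpotent shift.
  For a 1×1 block at λ = 4: exp(t · [4]) = [e^(4t)].

After assembling e^{tJ} and conjugating by P, we get:

e^{tM} =
  [2*t*exp(4*t) + exp(4*t), 12*t*exp(4*t), 8*t*exp(4*t)]
  [-t*exp(4*t), -6*t*exp(4*t) + exp(4*t), -4*t*exp(4*t)]
  [t*exp(4*t), 6*t*exp(4*t), 4*t*exp(4*t) + exp(4*t)]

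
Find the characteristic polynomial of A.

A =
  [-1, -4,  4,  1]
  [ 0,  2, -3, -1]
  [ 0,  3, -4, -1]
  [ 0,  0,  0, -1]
x^4 + 4*x^3 + 6*x^2 + 4*x + 1

Expanding det(x·I − A) (e.g. by cofactor expansion or by noting that A is similar to its Jordan form J, which has the same characteristic polynomial as A) gives
  χ_A(x) = x^4 + 4*x^3 + 6*x^2 + 4*x + 1
which factors as (x + 1)^4. The eigenvalues (with algebraic multiplicities) are λ = -1 with multiplicity 4.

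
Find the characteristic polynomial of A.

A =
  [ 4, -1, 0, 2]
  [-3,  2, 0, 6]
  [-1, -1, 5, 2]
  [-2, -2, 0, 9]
x^4 - 20*x^3 + 150*x^2 - 500*x + 625

Expanding det(x·I − A) (e.g. by cofactor expansion or by noting that A is similar to its Jordan form J, which has the same characteristic polynomial as A) gives
  χ_A(x) = x^4 - 20*x^3 + 150*x^2 - 500*x + 625
which factors as (x - 5)^4. The eigenvalues (with algebraic multiplicities) are λ = 5 with multiplicity 4.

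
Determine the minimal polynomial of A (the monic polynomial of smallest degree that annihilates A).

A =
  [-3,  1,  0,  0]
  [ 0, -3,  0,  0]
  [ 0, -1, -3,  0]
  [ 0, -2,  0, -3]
x^2 + 6*x + 9

The characteristic polynomial is χ_A(x) = (x + 3)^4, so the eigenvalues are known. The minimal polynomial is
  m_A(x) = Π_λ (x − λ)^{k_λ}
where k_λ is the size of the *largest* Jordan block for λ (equivalently, the smallest k with (A − λI)^k v = 0 for every generalised eigenvector v of λ).

  λ = -3: largest Jordan block has size 2, contributing (x + 3)^2

So m_A(x) = (x + 3)^2 = x^2 + 6*x + 9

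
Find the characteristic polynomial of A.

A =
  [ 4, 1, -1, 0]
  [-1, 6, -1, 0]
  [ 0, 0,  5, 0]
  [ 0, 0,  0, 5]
x^4 - 20*x^3 + 150*x^2 - 500*x + 625

Expanding det(x·I − A) (e.g. by cofactor expansion or by noting that A is similar to its Jordan form J, which has the same characteristic polynomial as A) gives
  χ_A(x) = x^4 - 20*x^3 + 150*x^2 - 500*x + 625
which factors as (x - 5)^4. The eigenvalues (with algebraic multiplicities) are λ = 5 with multiplicity 4.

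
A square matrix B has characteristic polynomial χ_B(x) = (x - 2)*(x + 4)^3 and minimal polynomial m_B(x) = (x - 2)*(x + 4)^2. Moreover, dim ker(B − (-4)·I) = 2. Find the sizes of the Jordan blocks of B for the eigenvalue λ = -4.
Block sizes for λ = -4: [2, 1]

Step 1 — from the characteristic polynomial, algebraic multiplicity of λ = -4 is 3. From dim ker(B − (-4)·I) = 2, there are exactly 2 Jordan blocks for λ = -4.
Step 2 — from the minimal polynomial, the factor (x + 4)^2 tells us the largest block for λ = -4 has size 2.
Step 3 — with total size 3, 2 blocks, and largest block 2, the block sizes (in nonincreasing order) are [2, 1].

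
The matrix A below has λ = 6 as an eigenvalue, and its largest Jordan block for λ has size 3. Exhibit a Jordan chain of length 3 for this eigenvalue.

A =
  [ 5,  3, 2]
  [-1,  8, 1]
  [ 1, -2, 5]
A Jordan chain for λ = 6 of length 3:
v_1 = (-1, -1, 1)ᵀ
v_2 = (3, 2, -2)ᵀ
v_3 = (0, 1, 0)ᵀ

Let N = A − (6)·I. We want v_3 with N^3 v_3 = 0 but N^2 v_3 ≠ 0; then v_{j-1} := N · v_j for j = 3, …, 2.

Pick v_3 = (0, 1, 0)ᵀ.
Then v_2 = N · v_3 = (3, 2, -2)ᵀ.
Then v_1 = N · v_2 = (-1, -1, 1)ᵀ.

Sanity check: (A − (6)·I) v_1 = (0, 0, 0)ᵀ = 0. ✓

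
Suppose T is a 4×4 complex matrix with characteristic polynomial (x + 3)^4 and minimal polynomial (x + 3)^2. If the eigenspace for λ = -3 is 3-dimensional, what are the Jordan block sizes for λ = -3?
Block sizes for λ = -3: [2, 1, 1]

Step 1 — from the characteristic polynomial, algebraic multiplicity of λ = -3 is 4. From dim ker(T − (-3)·I) = 3, there are exactly 3 Jordan blocks for λ = -3.
Step 2 — from the minimal polynomial, the factor (x + 3)^2 tells us the largest block for λ = -3 has size 2.
Step 3 — with total size 4, 3 blocks, and largest block 2, the block sizes (in nonincreasing order) are [2, 1, 1].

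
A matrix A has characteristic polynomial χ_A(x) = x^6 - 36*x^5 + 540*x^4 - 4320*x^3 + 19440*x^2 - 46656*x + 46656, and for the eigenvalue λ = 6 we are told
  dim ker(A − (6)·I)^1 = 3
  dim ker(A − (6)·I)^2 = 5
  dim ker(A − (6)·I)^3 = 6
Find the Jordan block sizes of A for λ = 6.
Block sizes for λ = 6: [3, 2, 1]

From the dimensions of kernels of powers, the number of Jordan blocks of size at least j is d_j − d_{j−1} where d_j = dim ker(N^j) (with d_0 = 0). Computing the differences gives [3, 2, 1].
The number of blocks of size exactly k is (#blocks of size ≥ k) − (#blocks of size ≥ k + 1), so the partition is: 1 block(s) of size 1, 1 block(s) of size 2, 1 block(s) of size 3.
In nonincreasing order the block sizes are [3, 2, 1].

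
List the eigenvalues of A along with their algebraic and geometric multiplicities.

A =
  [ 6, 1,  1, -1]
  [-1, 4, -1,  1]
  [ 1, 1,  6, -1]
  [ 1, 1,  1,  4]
λ = 5: alg = 4, geom = 3

Step 1 — factor the characteristic polynomial to read off the algebraic multiplicities:
  χ_A(x) = (x - 5)^4

Step 2 — compute geometric multiplicities via the rank-nullity identity g(λ) = n − rank(A − λI):
  rank(A − (5)·I) = 1, so dim ker(A − (5)·I) = n − 1 = 3

Summary:
  λ = 5: algebraic multiplicity = 4, geometric multiplicity = 3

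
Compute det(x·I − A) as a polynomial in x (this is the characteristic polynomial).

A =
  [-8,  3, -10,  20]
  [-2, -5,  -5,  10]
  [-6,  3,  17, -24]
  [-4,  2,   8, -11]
x^4 + 7*x^3 - 12*x^2 - 176*x - 320

Expanding det(x·I − A) (e.g. by cofactor expansion or by noting that A is similar to its Jordan form J, which has the same characteristic polynomial as A) gives
  χ_A(x) = x^4 + 7*x^3 - 12*x^2 - 176*x - 320
which factors as (x - 5)*(x + 4)^3. The eigenvalues (with algebraic multiplicities) are λ = -4 with multiplicity 3, λ = 5 with multiplicity 1.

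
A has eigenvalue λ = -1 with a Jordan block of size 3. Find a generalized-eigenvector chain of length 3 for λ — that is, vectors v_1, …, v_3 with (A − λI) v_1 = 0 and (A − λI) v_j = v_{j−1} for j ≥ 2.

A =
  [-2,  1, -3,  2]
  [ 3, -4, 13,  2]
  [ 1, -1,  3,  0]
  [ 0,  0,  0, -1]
A Jordan chain for λ = -1 of length 3:
v_1 = (1, 1, 0, 0)ᵀ
v_2 = (-1, 3, 1, 0)ᵀ
v_3 = (1, 0, 0, 0)ᵀ

Let N = A − (-1)·I. We want v_3 with N^3 v_3 = 0 but N^2 v_3 ≠ 0; then v_{j-1} := N · v_j for j = 3, …, 2.

Pick v_3 = (1, 0, 0, 0)ᵀ.
Then v_2 = N · v_3 = (-1, 3, 1, 0)ᵀ.
Then v_1 = N · v_2 = (1, 1, 0, 0)ᵀ.

Sanity check: (A − (-1)·I) v_1 = (0, 0, 0, 0)ᵀ = 0. ✓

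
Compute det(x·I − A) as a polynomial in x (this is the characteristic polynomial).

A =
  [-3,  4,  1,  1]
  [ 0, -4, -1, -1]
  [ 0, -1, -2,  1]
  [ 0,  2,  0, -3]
x^4 + 12*x^3 + 54*x^2 + 108*x + 81

Expanding det(x·I − A) (e.g. by cofactor expansion or by noting that A is similar to its Jordan form J, which has the same characteristic polynomial as A) gives
  χ_A(x) = x^4 + 12*x^3 + 54*x^2 + 108*x + 81
which factors as (x + 3)^4. The eigenvalues (with algebraic multiplicities) are λ = -3 with multiplicity 4.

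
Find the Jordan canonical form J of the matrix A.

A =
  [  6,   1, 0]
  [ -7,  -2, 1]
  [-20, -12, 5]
J_3(3)

The characteristic polynomial is
  det(x·I − A) = x^3 - 9*x^2 + 27*x - 27 = (x - 3)^3

Eigenvalues and multiplicities (the geometric multiplicity of λ is n − rank(A − λI), which equals the number of Jordan blocks for λ):
  λ = 3: algebraic multiplicity = 3, geometric multiplicity = 1

Determining the block sizes for each eigenvalue:
  λ = 3: one block (gm = 1), so the single block has size am = 3 → block sizes [3]

Assembling the blocks gives a Jordan form
J =
  [3, 1, 0]
  [0, 3, 1]
  [0, 0, 3]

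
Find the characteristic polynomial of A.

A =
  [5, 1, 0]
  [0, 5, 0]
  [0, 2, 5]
x^3 - 15*x^2 + 75*x - 125

Expanding det(x·I − A) (e.g. by cofactor expansion or by noting that A is similar to its Jordan form J, which has the same characteristic polynomial as A) gives
  χ_A(x) = x^3 - 15*x^2 + 75*x - 125
which factors as (x - 5)^3. The eigenvalues (with algebraic multiplicities) are λ = 5 with multiplicity 3.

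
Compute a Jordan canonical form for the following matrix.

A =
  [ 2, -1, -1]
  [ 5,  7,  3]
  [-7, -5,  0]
J_3(3)

The characteristic polynomial is
  det(x·I − A) = x^3 - 9*x^2 + 27*x - 27 = (x - 3)^3

Eigenvalues and multiplicities (the geometric multiplicity of λ is n − rank(A − λI), which equals the number of Jordan blocks for λ):
  λ = 3: algebraic multiplicity = 3, geometric multiplicity = 1

Determining the block sizes for each eigenvalue:
  λ = 3: one block (gm = 1), so the single block has size am = 3 → block sizes [3]

Assembling the blocks gives a Jordan form
J =
  [3, 1, 0]
  [0, 3, 1]
  [0, 0, 3]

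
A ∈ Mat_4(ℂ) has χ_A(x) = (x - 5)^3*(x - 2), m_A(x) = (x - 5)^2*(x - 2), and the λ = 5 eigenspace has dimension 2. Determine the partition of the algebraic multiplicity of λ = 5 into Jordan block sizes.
Block sizes for λ = 5: [2, 1]

Step 1 — from the characteristic polynomial, algebraic multiplicity of λ = 5 is 3. From dim ker(A − (5)·I) = 2, there are exactly 2 Jordan blocks for λ = 5.
Step 2 — from the minimal polynomial, the factor (x − 5)^2 tells us the largest block for λ = 5 has size 2.
Step 3 — with total size 3, 2 blocks, and largest block 2, the block sizes (in nonincreasing order) are [2, 1].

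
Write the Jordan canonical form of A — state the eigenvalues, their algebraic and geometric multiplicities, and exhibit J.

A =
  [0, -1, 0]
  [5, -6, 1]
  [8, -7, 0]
J_3(-2)

The characteristic polynomial is
  det(x·I − A) = x^3 + 6*x^2 + 12*x + 8 = (x + 2)^3

Eigenvalues and multiplicities (the geometric multiplicity of λ is n − rank(A − λI), which equals the number of Jordan blocks for λ):
  λ = -2: algebraic multiplicity = 3, geometric multiplicity = 1

Determining the block sizes for each eigenvalue:
  λ = -2: one block (gm = 1), so the single block has size am = 3 → block sizes [3]

Assembling the blocks gives a Jordan form
J =
  [-2,  1,  0]
  [ 0, -2,  1]
  [ 0,  0, -2]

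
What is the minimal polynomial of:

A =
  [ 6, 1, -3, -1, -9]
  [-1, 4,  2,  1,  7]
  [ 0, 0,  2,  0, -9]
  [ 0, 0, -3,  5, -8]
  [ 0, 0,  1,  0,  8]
x^3 - 15*x^2 + 75*x - 125

The characteristic polynomial is χ_A(x) = (x - 5)^5, so the eigenvalues are known. The minimal polynomial is
  m_A(x) = Π_λ (x − λ)^{k_λ}
where k_λ is the size of the *largest* Jordan block for λ (equivalently, the smallest k with (A − λI)^k v = 0 for every generalised eigenvector v of λ).

  λ = 5: largest Jordan block has size 3, contributing (x − 5)^3

So m_A(x) = (x - 5)^3 = x^3 - 15*x^2 + 75*x - 125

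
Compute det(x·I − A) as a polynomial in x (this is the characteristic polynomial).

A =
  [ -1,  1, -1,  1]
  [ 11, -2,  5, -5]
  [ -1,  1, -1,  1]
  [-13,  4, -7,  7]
x^4 - 3*x^3

Expanding det(x·I − A) (e.g. by cofactor expansion or by noting that A is similar to its Jordan form J, which has the same characteristic polynomial as A) gives
  χ_A(x) = x^4 - 3*x^3
which factors as x^3*(x - 3). The eigenvalues (with algebraic multiplicities) are λ = 0 with multiplicity 3, λ = 3 with multiplicity 1.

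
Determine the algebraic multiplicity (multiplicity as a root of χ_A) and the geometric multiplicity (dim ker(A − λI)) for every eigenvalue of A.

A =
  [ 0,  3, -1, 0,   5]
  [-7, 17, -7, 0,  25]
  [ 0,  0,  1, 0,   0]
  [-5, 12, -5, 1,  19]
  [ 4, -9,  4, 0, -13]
λ = 1: alg = 4, geom = 3; λ = 2: alg = 1, geom = 1

Step 1 — factor the characteristic polynomial to read off the algebraic multiplicities:
  χ_A(x) = (x - 2)*(x - 1)^4

Step 2 — compute geometric multiplicities via the rank-nullity identity g(λ) = n − rank(A − λI):
  rank(A − (1)·I) = 2, so dim ker(A − (1)·I) = n − 2 = 3
  rank(A − (2)·I) = 4, so dim ker(A − (2)·I) = n − 4 = 1

Summary:
  λ = 1: algebraic multiplicity = 4, geometric multiplicity = 3
  λ = 2: algebraic multiplicity = 1, geometric multiplicity = 1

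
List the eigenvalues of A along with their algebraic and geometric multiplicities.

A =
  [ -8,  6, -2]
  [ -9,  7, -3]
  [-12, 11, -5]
λ = -2: alg = 3, geom = 1

Step 1 — factor the characteristic polynomial to read off the algebraic multiplicities:
  χ_A(x) = (x + 2)^3

Step 2 — compute geometric multiplicities via the rank-nullity identity g(λ) = n − rank(A − λI):
  rank(A − (-2)·I) = 2, so dim ker(A − (-2)·I) = n − 2 = 1

Summary:
  λ = -2: algebraic multiplicity = 3, geometric multiplicity = 1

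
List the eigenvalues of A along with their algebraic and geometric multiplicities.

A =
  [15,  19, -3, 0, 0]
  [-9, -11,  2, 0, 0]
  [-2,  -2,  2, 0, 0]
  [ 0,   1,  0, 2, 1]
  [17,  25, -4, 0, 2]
λ = 2: alg = 5, geom = 2

Step 1 — factor the characteristic polynomial to read off the algebraic multiplicities:
  χ_A(x) = (x - 2)^5

Step 2 — compute geometric multiplicities via the rank-nullity identity g(λ) = n − rank(A − λI):
  rank(A − (2)·I) = 3, so dim ker(A − (2)·I) = n − 3 = 2

Summary:
  λ = 2: algebraic multiplicity = 5, geometric multiplicity = 2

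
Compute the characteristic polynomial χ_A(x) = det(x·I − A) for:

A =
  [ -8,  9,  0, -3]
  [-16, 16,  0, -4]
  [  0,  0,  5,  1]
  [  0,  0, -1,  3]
x^4 - 16*x^3 + 96*x^2 - 256*x + 256

Expanding det(x·I − A) (e.g. by cofactor expansion or by noting that A is similar to its Jordan form J, which has the same characteristic polynomial as A) gives
  χ_A(x) = x^4 - 16*x^3 + 96*x^2 - 256*x + 256
which factors as (x - 4)^4. The eigenvalues (with algebraic multiplicities) are λ = 4 with multiplicity 4.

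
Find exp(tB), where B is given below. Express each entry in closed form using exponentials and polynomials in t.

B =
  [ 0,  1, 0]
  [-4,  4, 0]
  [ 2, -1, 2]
e^{tB} =
  [-2*t*exp(2*t) + exp(2*t), t*exp(2*t), 0]
  [-4*t*exp(2*t), 2*t*exp(2*t) + exp(2*t), 0]
  [2*t*exp(2*t), -t*exp(2*t), exp(2*t)]

Strategy: write B = P · J · P⁻¹ where J is a Jordan canonical form, so e^{tB} = P · e^{tJ} · P⁻¹, and e^{tJ} can be computed block-by-block.

B has Jordan form
J =
  [2, 1, 0]
  [0, 2, 0]
  [0, 0, 2]
(up to reordering of blocks).

Per-block formulas:
  For a 2×2 Jordan block J_2(2): exp(t · J_2(2)) = e^(2t)·(I + t·N), where N is the 2×2 nilpotent shift.
  For a 1×1 block at λ = 2: exp(t · [2]) = [e^(2t)].

After assembling e^{tJ} and conjugating by P, we get:

e^{tB} =
  [-2*t*exp(2*t) + exp(2*t), t*exp(2*t), 0]
  [-4*t*exp(2*t), 2*t*exp(2*t) + exp(2*t), 0]
  [2*t*exp(2*t), -t*exp(2*t), exp(2*t)]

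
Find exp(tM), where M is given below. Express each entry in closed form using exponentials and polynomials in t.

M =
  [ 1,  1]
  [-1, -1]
e^{tM} =
  [t + 1, t]
  [-t, 1 - t]

Strategy: write M = P · J · P⁻¹ where J is a Jordan canonical form, so e^{tM} = P · e^{tJ} · P⁻¹, and e^{tJ} can be computed block-by-block.

M has Jordan form
J =
  [0, 1]
  [0, 0]
(up to reordering of blocks).

Per-block formulas:
  For a 2×2 Jordan block J_2(0): exp(t · J_2(0)) = e^(0t)·(I + t·N), where N is the 2×2 nilpotent shift.

After assembling e^{tJ} and conjugating by P, we get:

e^{tM} =
  [t + 1, t]
  [-t, 1 - t]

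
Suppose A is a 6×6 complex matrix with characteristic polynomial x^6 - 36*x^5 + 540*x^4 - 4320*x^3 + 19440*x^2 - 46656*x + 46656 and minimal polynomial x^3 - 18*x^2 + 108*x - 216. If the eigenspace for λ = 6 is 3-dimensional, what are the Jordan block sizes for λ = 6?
Block sizes for λ = 6: [3, 2, 1]

Step 1 — from the characteristic polynomial, algebraic multiplicity of λ = 6 is 6. From dim ker(A − (6)·I) = 3, there are exactly 3 Jordan blocks for λ = 6.
Step 2 — from the minimal polynomial, the factor (x − 6)^3 tells us the largest block for λ = 6 has size 3.
Step 3 — with total size 6, 3 blocks, and largest block 3, the block sizes (in nonincreasing order) are [3, 2, 1].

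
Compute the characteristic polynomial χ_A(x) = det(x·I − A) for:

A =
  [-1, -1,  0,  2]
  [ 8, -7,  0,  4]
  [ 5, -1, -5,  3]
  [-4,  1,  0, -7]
x^4 + 20*x^3 + 150*x^2 + 500*x + 625

Expanding det(x·I − A) (e.g. by cofactor expansion or by noting that A is similar to its Jordan form J, which has the same characteristic polynomial as A) gives
  χ_A(x) = x^4 + 20*x^3 + 150*x^2 + 500*x + 625
which factors as (x + 5)^4. The eigenvalues (with algebraic multiplicities) are λ = -5 with multiplicity 4.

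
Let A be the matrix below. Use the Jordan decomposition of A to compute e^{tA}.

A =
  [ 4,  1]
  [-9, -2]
e^{tA} =
  [3*t*exp(t) + exp(t), t*exp(t)]
  [-9*t*exp(t), -3*t*exp(t) + exp(t)]

Strategy: write A = P · J · P⁻¹ where J is a Jordan canonical form, so e^{tA} = P · e^{tJ} · P⁻¹, and e^{tJ} can be computed block-by-block.

A has Jordan form
J =
  [1, 1]
  [0, 1]
(up to reordering of blocks).

Per-block formulas:
  For a 2×2 Jordan block J_2(1): exp(t · J_2(1)) = e^(1t)·(I + t·N), where N is the 2×2 nilpotent shift.

After assembling e^{tJ} and conjugating by P, we get:

e^{tA} =
  [3*t*exp(t) + exp(t), t*exp(t)]
  [-9*t*exp(t), -3*t*exp(t) + exp(t)]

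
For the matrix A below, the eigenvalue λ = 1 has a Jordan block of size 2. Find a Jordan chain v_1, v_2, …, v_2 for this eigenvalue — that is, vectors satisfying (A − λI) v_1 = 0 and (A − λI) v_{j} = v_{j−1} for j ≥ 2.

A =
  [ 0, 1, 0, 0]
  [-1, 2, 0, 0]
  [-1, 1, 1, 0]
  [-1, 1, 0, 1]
A Jordan chain for λ = 1 of length 2:
v_1 = (-1, -1, -1, -1)ᵀ
v_2 = (1, 0, 0, 0)ᵀ

Let N = A − (1)·I. We want v_2 with N^2 v_2 = 0 but N^1 v_2 ≠ 0; then v_{j-1} := N · v_j for j = 2, …, 2.

Pick v_2 = (1, 0, 0, 0)ᵀ.
Then v_1 = N · v_2 = (-1, -1, -1, -1)ᵀ.

Sanity check: (A − (1)·I) v_1 = (0, 0, 0, 0)ᵀ = 0. ✓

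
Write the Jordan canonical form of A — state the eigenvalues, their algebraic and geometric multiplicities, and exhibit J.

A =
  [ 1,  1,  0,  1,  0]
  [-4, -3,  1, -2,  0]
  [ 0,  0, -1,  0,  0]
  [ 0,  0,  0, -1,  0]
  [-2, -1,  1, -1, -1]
J_3(-1) ⊕ J_1(-1) ⊕ J_1(-1)

The characteristic polynomial is
  det(x·I − A) = x^5 + 5*x^4 + 10*x^3 + 10*x^2 + 5*x + 1 = (x + 1)^5

Eigenvalues and multiplicities (the geometric multiplicity of λ is n − rank(A − λI), which equals the number of Jordan blocks for λ):
  λ = -1: algebraic multiplicity = 5, geometric multiplicity = 3

Determining the block sizes for each eigenvalue:
  λ = -1: with am = 5 and gm = 3, the partition is not yet determined (e.g. several partitions of 5 into 3 parts exist). Let N = A − (-1)·I. Computing rank(N^1) = 2, rank(N^2) = 1, rank(N^3) = 0; the number of blocks of size ≥ j is rank(N^{j−1}) − rank(N^j), giving [3, 1, 1]. So we have 1 block(s) of size 3, 2 block(s) of size 1 → block sizes [3, 1, 1]

Assembling the blocks gives a Jordan form
J =
  [-1,  1,  0,  0,  0]
  [ 0, -1,  1,  0,  0]
  [ 0,  0, -1,  0,  0]
  [ 0,  0,  0, -1,  0]
  [ 0,  0,  0,  0, -1]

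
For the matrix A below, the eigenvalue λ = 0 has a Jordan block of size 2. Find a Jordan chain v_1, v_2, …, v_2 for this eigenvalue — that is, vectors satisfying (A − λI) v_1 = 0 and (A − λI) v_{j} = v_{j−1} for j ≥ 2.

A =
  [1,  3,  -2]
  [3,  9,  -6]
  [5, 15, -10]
A Jordan chain for λ = 0 of length 2:
v_1 = (1, 3, 5)ᵀ
v_2 = (1, 0, 0)ᵀ

Let N = A − (0)·I. We want v_2 with N^2 v_2 = 0 but N^1 v_2 ≠ 0; then v_{j-1} := N · v_j for j = 2, …, 2.

Pick v_2 = (1, 0, 0)ᵀ.
Then v_1 = N · v_2 = (1, 3, 5)ᵀ.

Sanity check: (A − (0)·I) v_1 = (0, 0, 0)ᵀ = 0. ✓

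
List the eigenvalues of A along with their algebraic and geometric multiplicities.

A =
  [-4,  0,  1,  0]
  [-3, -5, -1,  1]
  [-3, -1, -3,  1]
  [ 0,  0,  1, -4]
λ = -4: alg = 4, geom = 2

Step 1 — factor the characteristic polynomial to read off the algebraic multiplicities:
  χ_A(x) = (x + 4)^4

Step 2 — compute geometric multiplicities via the rank-nullity identity g(λ) = n − rank(A − λI):
  rank(A − (-4)·I) = 2, so dim ker(A − (-4)·I) = n − 2 = 2

Summary:
  λ = -4: algebraic multiplicity = 4, geometric multiplicity = 2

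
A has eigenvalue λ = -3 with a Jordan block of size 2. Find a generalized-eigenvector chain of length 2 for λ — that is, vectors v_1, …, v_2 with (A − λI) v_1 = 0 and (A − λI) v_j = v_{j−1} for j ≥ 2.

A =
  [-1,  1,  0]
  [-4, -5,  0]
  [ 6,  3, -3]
A Jordan chain for λ = -3 of length 2:
v_1 = (2, -4, 6)ᵀ
v_2 = (1, 0, 0)ᵀ

Let N = A − (-3)·I. We want v_2 with N^2 v_2 = 0 but N^1 v_2 ≠ 0; then v_{j-1} := N · v_j for j = 2, …, 2.

Pick v_2 = (1, 0, 0)ᵀ.
Then v_1 = N · v_2 = (2, -4, 6)ᵀ.

Sanity check: (A − (-3)·I) v_1 = (0, 0, 0)ᵀ = 0. ✓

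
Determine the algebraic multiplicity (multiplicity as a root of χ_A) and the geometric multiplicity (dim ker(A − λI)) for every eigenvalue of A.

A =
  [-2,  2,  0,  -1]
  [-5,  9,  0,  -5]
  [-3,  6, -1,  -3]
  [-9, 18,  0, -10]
λ = -1: alg = 4, geom = 3

Step 1 — factor the characteristic polynomial to read off the algebraic multiplicities:
  χ_A(x) = (x + 1)^4

Step 2 — compute geometric multiplicities via the rank-nullity identity g(λ) = n − rank(A − λI):
  rank(A − (-1)·I) = 1, so dim ker(A − (-1)·I) = n − 1 = 3

Summary:
  λ = -1: algebraic multiplicity = 4, geometric multiplicity = 3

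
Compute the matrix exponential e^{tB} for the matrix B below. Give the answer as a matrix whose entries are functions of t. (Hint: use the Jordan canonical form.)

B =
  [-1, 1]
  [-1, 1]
e^{tB} =
  [1 - t, t]
  [-t, t + 1]

Strategy: write B = P · J · P⁻¹ where J is a Jordan canonical form, so e^{tB} = P · e^{tJ} · P⁻¹, and e^{tJ} can be computed block-by-block.

B has Jordan form
J =
  [0, 1]
  [0, 0]
(up to reordering of blocks).

Per-block formulas:
  For a 2×2 Jordan block J_2(0): exp(t · J_2(0)) = e^(0t)·(I + t·N), where N is the 2×2 nilpotent shift.

After assembling e^{tJ} and conjugating by P, we get:

e^{tB} =
  [1 - t, t]
  [-t, t + 1]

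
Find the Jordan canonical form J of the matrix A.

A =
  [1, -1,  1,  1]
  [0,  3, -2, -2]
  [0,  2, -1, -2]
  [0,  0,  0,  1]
J_2(1) ⊕ J_1(1) ⊕ J_1(1)

The characteristic polynomial is
  det(x·I − A) = x^4 - 4*x^3 + 6*x^2 - 4*x + 1 = (x - 1)^4

Eigenvalues and multiplicities (the geometric multiplicity of λ is n − rank(A − λI), which equals the number of Jordan blocks for λ):
  λ = 1: algebraic multiplicity = 4, geometric multiplicity = 3

Determining the block sizes for each eigenvalue:
  λ = 1: 3 blocks summing to 4 forces exactly one block of size 2 and the rest size 1 → block sizes [2, 1, 1]

Assembling the blocks gives a Jordan form
J =
  [1, 1, 0, 0]
  [0, 1, 0, 0]
  [0, 0, 1, 0]
  [0, 0, 0, 1]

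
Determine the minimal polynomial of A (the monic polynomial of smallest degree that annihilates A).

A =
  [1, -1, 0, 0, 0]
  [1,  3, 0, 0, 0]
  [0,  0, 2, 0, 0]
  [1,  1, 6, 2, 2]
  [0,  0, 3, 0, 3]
x^3 - 7*x^2 + 16*x - 12

The characteristic polynomial is χ_A(x) = (x - 3)*(x - 2)^4, so the eigenvalues are known. The minimal polynomial is
  m_A(x) = Π_λ (x − λ)^{k_λ}
where k_λ is the size of the *largest* Jordan block for λ (equivalently, the smallest k with (A − λI)^k v = 0 for every generalised eigenvector v of λ).

  λ = 2: largest Jordan block has size 2, contributing (x − 2)^2
  λ = 3: largest Jordan block has size 1, contributing (x − 3)

So m_A(x) = (x - 3)*(x - 2)^2 = x^3 - 7*x^2 + 16*x - 12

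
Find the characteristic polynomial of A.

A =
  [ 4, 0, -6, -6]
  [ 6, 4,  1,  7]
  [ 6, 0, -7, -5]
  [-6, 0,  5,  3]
x^4 - 4*x^3 - 12*x^2 + 32*x + 64

Expanding det(x·I − A) (e.g. by cofactor expansion or by noting that A is similar to its Jordan form J, which has the same characteristic polynomial as A) gives
  χ_A(x) = x^4 - 4*x^3 - 12*x^2 + 32*x + 64
which factors as (x - 4)^2*(x + 2)^2. The eigenvalues (with algebraic multiplicities) are λ = -2 with multiplicity 2, λ = 4 with multiplicity 2.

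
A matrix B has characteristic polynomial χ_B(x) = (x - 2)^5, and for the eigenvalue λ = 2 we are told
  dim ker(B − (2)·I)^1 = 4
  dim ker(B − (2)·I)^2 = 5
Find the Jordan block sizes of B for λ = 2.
Block sizes for λ = 2: [2, 1, 1, 1]

From the dimensions of kernels of powers, the number of Jordan blocks of size at least j is d_j − d_{j−1} where d_j = dim ker(N^j) (with d_0 = 0). Computing the differences gives [4, 1].
The number of blocks of size exactly k is (#blocks of size ≥ k) − (#blocks of size ≥ k + 1), so the partition is: 3 block(s) of size 1, 1 block(s) of size 2.
In nonincreasing order the block sizes are [2, 1, 1, 1].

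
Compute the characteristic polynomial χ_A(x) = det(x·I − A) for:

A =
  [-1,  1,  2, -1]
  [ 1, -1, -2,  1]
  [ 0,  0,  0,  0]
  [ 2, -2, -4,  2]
x^4

Expanding det(x·I − A) (e.g. by cofactor expansion or by noting that A is similar to its Jordan form J, which has the same characteristic polynomial as A) gives
  χ_A(x) = x^4
which factors as x^4. The eigenvalues (with algebraic multiplicities) are λ = 0 with multiplicity 4.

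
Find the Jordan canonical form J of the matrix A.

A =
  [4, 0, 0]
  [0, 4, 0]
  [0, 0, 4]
J_1(4) ⊕ J_1(4) ⊕ J_1(4)

The characteristic polynomial is
  det(x·I − A) = x^3 - 12*x^2 + 48*x - 64 = (x - 4)^3

Eigenvalues and multiplicities (the geometric multiplicity of λ is n − rank(A − λI), which equals the number of Jordan blocks for λ):
  λ = 4: algebraic multiplicity = 3, geometric multiplicity = 3

Determining the block sizes for each eigenvalue:
  λ = 4: gm = am = 3, so every block has size 1 → block sizes [1, 1, 1]

Assembling the blocks gives a Jordan form
J =
  [4, 0, 0]
  [0, 4, 0]
  [0, 0, 4]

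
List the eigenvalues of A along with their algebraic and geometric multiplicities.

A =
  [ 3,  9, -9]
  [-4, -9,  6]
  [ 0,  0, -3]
λ = -3: alg = 3, geom = 2

Step 1 — factor the characteristic polynomial to read off the algebraic multiplicities:
  χ_A(x) = (x + 3)^3

Step 2 — compute geometric multiplicities via the rank-nullity identity g(λ) = n − rank(A − λI):
  rank(A − (-3)·I) = 1, so dim ker(A − (-3)·I) = n − 1 = 2

Summary:
  λ = -3: algebraic multiplicity = 3, geometric multiplicity = 2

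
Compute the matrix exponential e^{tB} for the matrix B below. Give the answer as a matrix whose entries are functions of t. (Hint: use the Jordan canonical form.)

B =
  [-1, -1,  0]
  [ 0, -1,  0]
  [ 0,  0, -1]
e^{tB} =
  [exp(-t), -t*exp(-t), 0]
  [0, exp(-t), 0]
  [0, 0, exp(-t)]

Strategy: write B = P · J · P⁻¹ where J is a Jordan canonical form, so e^{tB} = P · e^{tJ} · P⁻¹, and e^{tJ} can be computed block-by-block.

B has Jordan form
J =
  [-1,  1,  0]
  [ 0, -1,  0]
  [ 0,  0, -1]
(up to reordering of blocks).

Per-block formulas:
  For a 2×2 Jordan block J_2(-1): exp(t · J_2(-1)) = e^(-1t)·(I + t·N), where N is the 2×2 nilpotent shift.
  For a 1×1 block at λ = -1: exp(t · [-1]) = [e^(-1t)].

After assembling e^{tJ} and conjugating by P, we get:

e^{tB} =
  [exp(-t), -t*exp(-t), 0]
  [0, exp(-t), 0]
  [0, 0, exp(-t)]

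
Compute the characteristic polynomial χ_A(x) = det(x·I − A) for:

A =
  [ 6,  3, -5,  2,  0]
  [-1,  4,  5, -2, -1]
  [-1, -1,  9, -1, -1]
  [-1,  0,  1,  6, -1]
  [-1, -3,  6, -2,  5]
x^5 - 30*x^4 + 360*x^3 - 2160*x^2 + 6480*x - 7776

Expanding det(x·I − A) (e.g. by cofactor expansion or by noting that A is similar to its Jordan form J, which has the same characteristic polynomial as A) gives
  χ_A(x) = x^5 - 30*x^4 + 360*x^3 - 2160*x^2 + 6480*x - 7776
which factors as (x - 6)^5. The eigenvalues (with algebraic multiplicities) are λ = 6 with multiplicity 5.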